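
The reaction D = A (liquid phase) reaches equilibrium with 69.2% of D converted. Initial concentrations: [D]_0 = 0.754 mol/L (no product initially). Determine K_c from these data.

K_c = 2.25

Let X = conversion of D.
Concentrations: [D] = 0.754 − 0.754X; [A] = 0.754X.
At X = 0.692: [D] = 0.232, [A] = 0.522.
K_c = [A] / ([D]) = 2.25.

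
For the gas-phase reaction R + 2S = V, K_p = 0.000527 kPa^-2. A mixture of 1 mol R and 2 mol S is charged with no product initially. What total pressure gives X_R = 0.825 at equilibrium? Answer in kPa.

P = 365 kPa

Let X = conversion of R (basis 1 mol R); extent of reaction ξ = X.
At extent ξ: n_R = 1 − X; n_S = 2 − 2X; n_V = X.
Summing: n_T = 3 − 2X.
K_p = p_V / (p_R p_S^2) with p_i = (n_i/n_T)·P.
At X = 0.825: the mole-fraction product g(X) = Π y_i^ν_i = 70.14. Since K_p = g(X)·P^{-2}, P = (g/K_p)^(1/2) = (70.14/0.000527)^(1/2) = 365 kPa.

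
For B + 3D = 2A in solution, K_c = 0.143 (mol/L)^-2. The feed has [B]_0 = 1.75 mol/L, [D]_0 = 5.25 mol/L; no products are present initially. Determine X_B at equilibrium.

Let X = conversion of B; extent ξ = 1.75·X mol/L.
Concentrations: [B] = 1.75 − 1.75X; [D] = 5.25 − 5.25X; [A] = 3.5X.
K_c = [A]^2 / ([B] [D]^3).
Setting equal to 0.143 and solving for X on (0,1) gives X = 0.475.

X = 0.475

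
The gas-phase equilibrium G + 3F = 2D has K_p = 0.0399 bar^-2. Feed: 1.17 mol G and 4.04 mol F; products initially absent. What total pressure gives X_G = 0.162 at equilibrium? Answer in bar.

P = 1.43 bar

Let X = conversion of G (basis 1.17 mol G); extent of reaction ξ = 1.17X.
Moles: n_G = 1.17 − 1.17X; n_F = 4.04 − 3.51X; n_D = 2.34X.
Total moles n_T = 5.21 − 2.34X.
K_p = p_D^2 / (p_G p_F^3) with p_i = (n_i/n_T)·P.
At X = 0.162: the mole-fraction product g(X) = Π y_i^ν_i = 0.08177. Since K_p = g(X)·P^{-2}, P = (g/K_p)^(1/2) = (0.08177/0.0399)^(1/2) = 1.43 bar.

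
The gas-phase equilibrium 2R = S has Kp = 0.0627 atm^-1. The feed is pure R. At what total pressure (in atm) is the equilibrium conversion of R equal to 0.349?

Let X = conversion of R (basis 1 mol R); extent of reaction ξ = 0.5X.
Mole table: n_R = 1 − X; n_S = 0.5X.
n_T = Σnᵢ = 1 − 0.5X.
Kp = p_S / (p_R^2) with p_i = (n_i/n_T)·P.
At X = 0.349: the mole-fraction product g(X) = Π y_i^ν_i = 0.3399. Since Kp = g(X)·P^{-1}, P = (g/Kp)^(1/1) = (0.3399/0.0627)^(1/1) = 5.42 atm.

P = 5.42 atm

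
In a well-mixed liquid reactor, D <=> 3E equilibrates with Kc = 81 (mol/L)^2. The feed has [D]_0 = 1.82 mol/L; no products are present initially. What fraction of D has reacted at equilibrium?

Let X = conversion of D; extent ξ = 1.82·X mol/L.
Concentrations: [D] = 1.82 − 1.82X; [E] = 5.46X.
Kc = [E]^3 / ([D]).
Equating to 81 (mol/L)^2: the physical root is X = 0.669.

X = 0.669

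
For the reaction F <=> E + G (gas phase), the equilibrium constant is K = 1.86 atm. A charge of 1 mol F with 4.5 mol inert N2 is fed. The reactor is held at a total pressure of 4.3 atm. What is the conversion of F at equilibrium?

Let X = conversion of F (basis 1 mol F); extent of reaction ξ = X.
Mole table: n_F = 1 − X; n_E = X; n_G = X; n_I = 4.5 (inert).
n_T = Σnᵢ = 5.5 + X.
y_i = n_i/n_T, p_i = y_i·P. K = p_E p_G / (p_F).
Equating to 1.86 atm and solving on 0 < X < 1: X = 0.777.

X = 0.777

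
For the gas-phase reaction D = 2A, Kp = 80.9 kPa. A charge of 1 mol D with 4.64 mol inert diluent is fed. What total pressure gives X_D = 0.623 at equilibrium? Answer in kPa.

Let X = conversion of D (basis 1 mol D); extent of reaction ξ = X.
Mole table: n_D = 1 − X; n_A = 2X; n_I = 4.64 (inert).
Summing: n_T = 5.64 + X.
Kp = p_A^2 / (p_D) with p_i = (n_i/n_T)·P.
At X = 0.623: the mole-fraction product g(X) = Π y_i^ν_i = 0.6575. Since Kp = g(X)·P^{1}, P = (Kp/g)^(1/1) = (80.9/0.6575)^(1/1) = 123 kPa.

P = 123 kPa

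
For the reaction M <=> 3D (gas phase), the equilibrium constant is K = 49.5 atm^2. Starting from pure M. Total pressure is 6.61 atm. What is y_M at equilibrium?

Let X = conversion of M (basis 1 mol M); extent of reaction ξ = X.
Mole table: n_M = 1 − X; n_D = 3X.
Total moles n_T = 1 + 2X.
With p_i = (n_i/n_T)P, K = p_D^3 / (p_M).
Equating to 49.5 atm^2 and solving on 0 < X < 1: X = 0.436.
Then n_M = 0.564, n_T = 1.87, so y_M = 0.301.

y_M = 0.301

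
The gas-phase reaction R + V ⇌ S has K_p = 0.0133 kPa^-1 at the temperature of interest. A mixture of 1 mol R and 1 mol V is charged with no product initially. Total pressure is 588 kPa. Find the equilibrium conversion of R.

Basis: 1 mol R initially; let X = conversion of R. Extent ξ = X.
Mole table: n_R = 1 − X; n_V = 1 − X; n_S = X.
Total moles n_T = 2 − X.
y_i = n_i/n_T, p_i = y_i·P. K_p = p_S / (p_R p_V).
Setting this equal to 0.0133 kPa^-1 and taking the physical root (0 < X < 1) gives X = 0.663.

X = 0.663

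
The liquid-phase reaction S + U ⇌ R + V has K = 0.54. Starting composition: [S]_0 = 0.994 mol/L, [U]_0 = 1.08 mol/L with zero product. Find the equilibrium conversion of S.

Let X = conversion of S; extent ξ = 0.994·X mol/L.
Concentrations: [S] = 0.994 − 0.994X; [U] = 1.08 − 0.994X; [R] = 0.994X; [V] = 0.994X.
K = [R] [V] / ([S] [U]).
This equals 0.54 at X = 0.441 (the root in 0 < X < 1).

X = 0.441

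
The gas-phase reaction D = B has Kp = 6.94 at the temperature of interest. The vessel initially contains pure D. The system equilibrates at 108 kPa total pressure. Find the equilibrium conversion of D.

X = 0.874

Basis: 1 mol D initially; let X = conversion of D. Extent ξ = X.
At extent ξ: n_D = 1 − X; n_B = X.
n_T stays at 1 (no change in mole number).
With p_i = (n_i/n_T)P, Kp = p_B / (p_D).
Equating to 6.94 and solving on 0 < X < 1: X = 0.874.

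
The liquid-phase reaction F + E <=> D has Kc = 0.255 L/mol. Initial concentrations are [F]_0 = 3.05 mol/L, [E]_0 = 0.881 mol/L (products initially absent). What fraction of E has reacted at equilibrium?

X = 0.407

Let X = conversion of E; extent ξ = 0.881·X mol/L.
Concentrations: [F] = 3.05 − 0.881X; [E] = 0.881 − 0.881X; [D] = 0.881X.
Kc = [D] / ([F] [E]).
Setting equal to 0.255 and solving for X on (0,1) gives X = 0.407.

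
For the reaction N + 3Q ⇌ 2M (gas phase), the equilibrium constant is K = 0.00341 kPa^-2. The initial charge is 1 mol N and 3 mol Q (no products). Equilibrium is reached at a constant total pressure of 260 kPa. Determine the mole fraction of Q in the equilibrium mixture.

y_Q = 0.270

Basis: 1 mol N initially; let X = conversion of N. Extent ξ = X.
Moles: n_N = 1 − X; n_Q = 3 − 3X; n_M = 2X.
Total moles n_T = 4 − 2X.
y_i = n_i/n_T, p_i = y_i·P. K = p_M^2 / (p_N p_Q^3).
This yields a degree-4 equation in X; solving on (0,1), X = 0.780.
Then n_Q = 0.659, n_T = 2.44, so y_Q = 0.270.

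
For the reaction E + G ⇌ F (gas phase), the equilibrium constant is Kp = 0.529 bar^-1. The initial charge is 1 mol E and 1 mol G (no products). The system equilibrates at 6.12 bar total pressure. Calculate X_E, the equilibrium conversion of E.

Take 1 mol E as basis and let X be its fractional conversion, so ξ = X.
Species balance: n_E = 1 − X; n_G = 1 − X; n_F = X.
Summing: n_T = 2 − X.
With p_i = (n_i/n_T)P, Kp = p_F / (p_E p_G).
This yields a degree-2 equation in X; solving on (0,1), X = 0.514.

X = 0.514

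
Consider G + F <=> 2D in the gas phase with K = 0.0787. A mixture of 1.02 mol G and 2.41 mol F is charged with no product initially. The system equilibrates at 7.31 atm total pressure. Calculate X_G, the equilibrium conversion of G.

Take 1.02 mol G as basis and let X be its fractional conversion, so ξ = 1.02X.
Mole table: n_G = 1.02 − 1.02X; n_F = 2.41 − 1.02X; n_D = 2.04X.
Since Δν = 0, n_T = 3.43 throughout.
y_i = n_i/n_T, p_i = y_i·P. K = p_D^2 / (p_G p_F).
Substituting and setting equal to 0.0787 gives a polynomial in X; the root in (0,1) is X = 0.187.

X = 0.187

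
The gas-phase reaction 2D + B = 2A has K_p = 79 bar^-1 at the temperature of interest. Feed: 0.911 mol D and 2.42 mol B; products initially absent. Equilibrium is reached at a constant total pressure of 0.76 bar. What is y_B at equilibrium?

Take 0.911 mol D as basis and let X be its fractional conversion, so ξ = 0.456X.
Mole table: n_D = 0.911 − 0.911X; n_B = 2.42 − 0.456X; n_A = 0.911X.
Summing: n_T = 3.33 − 0.456X.
Mole fractions y_i = n_i/n_T; K_p = p_A^2 / (p_D^2 p_B) with p_i = y_i·P.
This yields a degree-3 equation in X; solving on (0,1), X = 0.866.
Then n_B = 2.03, n_T = 2.94, so y_B = 0.690.

y_B = 0.690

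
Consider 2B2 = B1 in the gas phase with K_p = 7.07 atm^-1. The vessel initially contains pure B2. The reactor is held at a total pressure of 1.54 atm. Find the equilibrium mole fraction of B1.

Let X = conversion of B2 (basis 1 mol B2); extent of reaction ξ = 0.5X.
Mole table: n_B2 = 1 − X; n_B1 = 0.5X.
n_T = Σnᵢ = 1 − 0.5X.
With p_i = (n_i/n_T)P, K_p = p_B1 / (p_B2^2).
Equating to 7.07 atm^-1 and solving on 0 < X < 1: X = 0.850.
Then n_B1 = 0.425, n_T = 0.575, so y_B1 = 0.739.

y_B1 = 0.739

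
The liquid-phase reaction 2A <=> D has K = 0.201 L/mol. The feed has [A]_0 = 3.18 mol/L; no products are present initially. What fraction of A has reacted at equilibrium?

Let X = conversion of A; extent ξ = 3.18X/2 mol/L.
Concentrations: [A] = 3.18 − 3.18X; [D] = 1.59X.
K = [D] / ([A]^2).
Equating to 0.201 L/mol: the physical root is X = 0.424.

X = 0.424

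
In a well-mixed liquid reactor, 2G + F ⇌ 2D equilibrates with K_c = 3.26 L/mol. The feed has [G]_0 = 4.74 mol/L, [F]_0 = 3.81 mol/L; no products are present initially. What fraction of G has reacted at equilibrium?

X = 0.723

Let X = conversion of G; extent ξ = 4.74X/2 mol/L.
Concentrations: [G] = 4.74 − 4.74X; [F] = 3.81 − 2.37X; [D] = 4.74X.
K_c = [D]^2 / ([G]^2 [F]).
This equals 3.26 at X = 0.723 (the root in 0 < X < 1).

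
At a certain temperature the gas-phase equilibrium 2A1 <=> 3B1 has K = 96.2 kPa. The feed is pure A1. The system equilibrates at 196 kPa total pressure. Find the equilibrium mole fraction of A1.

y_A1 = 0.502

Take 1 mol A1 as basis and let X be its fractional conversion, so ξ = 0.5X.
Species balance: n_A1 = 1 − X; n_B1 = 1.5X.
Summing: n_T = 1 + 0.5X.
y_i = n_i/n_T, p_i = y_i·P. K = p_B1^3 / (p_A1^2).
Equating to 96.2 kPa and solving on 0 < X < 1: X = 0.398.
Then n_A1 = 0.602, n_T = 1.2, so y_A1 = 0.502.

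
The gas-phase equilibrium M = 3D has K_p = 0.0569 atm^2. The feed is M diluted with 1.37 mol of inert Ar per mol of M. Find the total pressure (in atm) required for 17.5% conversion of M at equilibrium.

P = 1.55 atm

Basis: 1 mol M initially; let X = conversion of M. Extent ξ = X.
At extent ξ: n_M = 1 − X; n_D = 3X; n_I = 1.37 (inert).
Summing: n_T = 2.37 + 2X.
K_p = p_D^3 / (p_M) with p_i = (n_i/n_T)·P.
At X = 0.175: the mole-fraction product g(X) = Π y_i^ν_i = 0.02371. Since K_p = g(X)·P^{2}, P = (K_p/g)^(1/2) = (0.0569/0.02371)^(1/2) = 1.55 atm.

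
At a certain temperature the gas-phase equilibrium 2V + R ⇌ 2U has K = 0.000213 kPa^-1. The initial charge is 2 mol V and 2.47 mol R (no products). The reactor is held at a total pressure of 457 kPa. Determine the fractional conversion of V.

Let X = conversion of V (basis 2 mol V); extent of reaction ξ = X.
At extent ξ: n_V = 2 − 2X; n_R = 2.47 − X; n_U = 2X.
Total moles n_T = 4.47 − X.
With p_i = (n_i/n_T)P, K = p_U^2 / (p_V^2 p_R).
Substituting and setting equal to 0.000213 kPa^-1 gives a polynomial in X; the root in (0,1) is X = 0.186.

X = 0.186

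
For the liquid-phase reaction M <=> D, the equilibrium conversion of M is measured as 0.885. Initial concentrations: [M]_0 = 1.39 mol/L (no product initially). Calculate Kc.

Kc = 7.7

Let X = conversion of M.
Concentrations: [M] = 1.39 − 1.39X; [D] = 1.39X.
At X = 0.885: [M] = 0.16, [D] = 1.23.
Kc = [D] / ([M]) = 7.7.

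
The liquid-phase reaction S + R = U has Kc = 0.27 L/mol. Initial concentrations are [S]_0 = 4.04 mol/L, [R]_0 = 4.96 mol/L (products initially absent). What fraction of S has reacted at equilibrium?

Let X = conversion of S; extent ξ = 4.04·X mol/L.
Concentrations: [S] = 4.04 − 4.04X; [R] = 4.96 − 4.04X; [U] = 4.04X.
Kc = [U] / ([S] [R]).
This equals 0.27 at X = 0.457 (the root in 0 < X < 1).

X = 0.457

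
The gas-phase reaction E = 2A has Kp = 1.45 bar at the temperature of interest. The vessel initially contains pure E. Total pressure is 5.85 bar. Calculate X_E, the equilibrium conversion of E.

Basis: 1 mol E initially; let X = conversion of E. Extent ξ = X.
Species balance: n_E = 1 − X; n_A = 2X.
Total moles n_T = 1 + X.
Mole fractions y_i = n_i/n_T; Kp = p_A^2 / (p_E) with p_i = y_i·P.
Equating to 1.45 bar and solving on 0 < X < 1: X = 0.242.

X = 0.242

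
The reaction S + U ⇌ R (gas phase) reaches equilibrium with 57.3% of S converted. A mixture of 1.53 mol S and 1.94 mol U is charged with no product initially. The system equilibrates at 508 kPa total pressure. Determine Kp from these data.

Kp = 0.00644 kPa^-1

Let X = conversion of S (basis 1.53 mol S); extent of reaction ξ = 1.53X.
Species balance: n_S = 1.53 − 1.53X; n_U = 1.94 − 1.53X; n_R = 1.53X.
n_T = Σnᵢ = 3.47 − 1.53X.
At X = 0.573: n_S = 0.653, n_U = 1.06, n_R = 0.877, n_T = 2.59.
p_i = (n_i/n_T)·P. Kp = p_R / (p_S p_U) = 0.00644 kPa^-1.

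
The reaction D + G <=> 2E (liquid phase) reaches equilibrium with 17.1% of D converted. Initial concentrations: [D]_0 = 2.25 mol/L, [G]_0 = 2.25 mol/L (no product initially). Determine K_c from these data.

K_c = 0.17

Let X = conversion of D.
Concentrations: [D] = 2.25 − 2.25X; [G] = 2.25 − 2.25X; [E] = 4.5X.
At X = 0.171: [D] = 1.87, [G] = 1.87, [E] = 0.77.
K_c = [E]^2 / ([D] [G]) = 0.17.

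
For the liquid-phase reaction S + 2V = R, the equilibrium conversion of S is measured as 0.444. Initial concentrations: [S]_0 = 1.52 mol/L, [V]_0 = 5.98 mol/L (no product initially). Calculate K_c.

K_c = 0.0372 (mol/L)^-2

Let X = conversion of S.
Concentrations: [S] = 1.52 − 1.52X; [V] = 5.98 − 3.04X; [R] = 1.52X.
At X = 0.444: [S] = 0.845, [V] = 4.63, [R] = 0.675.
K_c = [R] / ([S] [V]^2) = 0.0372 (mol/L)^-2.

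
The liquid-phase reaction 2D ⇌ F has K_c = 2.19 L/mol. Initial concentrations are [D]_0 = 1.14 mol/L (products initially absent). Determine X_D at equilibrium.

X = 0.642

Let X = conversion of D; extent ξ = 1.14X/2 mol/L.
Concentrations: [D] = 1.14 − 1.14X; [F] = 0.57X.
K_c = [F] / ([D]^2).
Solving K_c = 2.19 for X ∈ (0,1): X = 0.642.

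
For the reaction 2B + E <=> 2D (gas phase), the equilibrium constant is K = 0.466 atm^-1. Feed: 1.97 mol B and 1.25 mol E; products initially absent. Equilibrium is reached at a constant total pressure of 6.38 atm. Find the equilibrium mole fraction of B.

Let X = conversion of B (basis 1.97 mol B); extent of reaction ξ = 0.985X.
Species balance: n_B = 1.97 − 1.97X; n_E = 1.25 − 0.985X; n_D = 1.97X.
Summing: n_T = 3.22 − 0.985X.
Mole fractions y_i = n_i/n_T; K = p_D^2 / (p_B^2 p_E) with p_i = y_i·P.
Equating to 0.466 atm^-1 and solving on 0 < X < 1: X = 0.479.
Then n_B = 1.03, n_T = 2.75, so y_B = 0.374.

y_B = 0.374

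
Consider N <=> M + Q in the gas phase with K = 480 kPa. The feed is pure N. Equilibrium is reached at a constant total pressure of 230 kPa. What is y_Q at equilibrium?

Basis: 1 mol N initially; let X = conversion of N. Extent ξ = X.
At extent ξ: n_N = 1 − X; n_M = X; n_Q = X.
Total moles n_T = 1 + X.
Mole fractions y_i = n_i/n_T; K = p_M p_Q / (p_N) with p_i = y_i·P.
Equating to 480 kPa and solving on 0 < X < 1: X = 0.822.
Then n_Q = 0.822, n_T = 1.82, so y_Q = 0.451.

y_Q = 0.451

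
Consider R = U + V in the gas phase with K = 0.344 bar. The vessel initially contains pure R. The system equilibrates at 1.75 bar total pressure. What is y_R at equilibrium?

Take 1 mol R as basis and let X be its fractional conversion, so ξ = X.
Species balance: n_R = 1 − X; n_U = X; n_V = X.
Summing: n_T = 1 + X.
Mole fractions y_i = n_i/n_T; K = p_U p_V / (p_R) with p_i = y_i·P.
Setting this equal to 0.344 bar and taking the physical root (0 < X < 1) gives X = 0.405.
Then n_R = 0.595, n_T = 1.41, so y_R = 0.423.

y_R = 0.423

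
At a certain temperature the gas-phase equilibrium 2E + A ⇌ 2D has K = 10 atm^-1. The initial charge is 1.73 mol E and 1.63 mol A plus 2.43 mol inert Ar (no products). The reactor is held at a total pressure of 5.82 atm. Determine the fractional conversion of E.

Basis: 1.73 mol E initially; let X = conversion of E. Extent ξ = 0.865X.
Mole table: n_E = 1.73 − 1.73X; n_A = 1.63 − 0.865X; n_D = 1.73X; n_I = 2.43 (inert).
Summing: n_T = 5.79 − 0.865X.
With p_i = (n_i/n_T)P, K = p_D^2 / (p_E^2 p_A).
Setting this equal to 10 atm^-1 and taking the physical root (0 < X < 1) gives X = 0.768.

X = 0.768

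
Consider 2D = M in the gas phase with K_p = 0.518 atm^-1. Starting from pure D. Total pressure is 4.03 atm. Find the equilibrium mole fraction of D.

y_D = 0.493

Let X = conversion of D (basis 1 mol D); extent of reaction ξ = 0.5X.
Mole table: n_D = 1 − X; n_M = 0.5X.
Total moles n_T = 1 − 0.5X.
y_i = n_i/n_T, p_i = y_i·P. K_p = p_M / (p_D^2).
Setting this equal to 0.518 atm^-1 and taking the physical root (0 < X < 1) gives X = 0.673.
Then n_D = 0.327, n_T = 0.664, so y_D = 0.493.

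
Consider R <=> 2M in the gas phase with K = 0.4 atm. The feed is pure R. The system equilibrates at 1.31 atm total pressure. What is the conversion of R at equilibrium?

Basis: 1 mol R initially; let X = conversion of R. Extent ξ = X.
Mole table: n_R = 1 − X; n_M = 2X.
n_T = Σnᵢ = 1 + X.
y_i = n_i/n_T, p_i = y_i·P. K = p_M^2 / (p_R).
Equating to 0.4 atm and solving on 0 < X < 1: X = 0.266.

X = 0.266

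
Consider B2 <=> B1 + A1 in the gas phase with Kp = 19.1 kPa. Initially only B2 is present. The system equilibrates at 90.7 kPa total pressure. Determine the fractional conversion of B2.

Let X = conversion of B2 (basis 1 mol B2); extent of reaction ξ = X.
Species balance: n_B2 = 1 − X; n_B1 = X; n_A1 = X.
n_T = Σnᵢ = 1 + X.
Mole fractions y_i = n_i/n_T; Kp = p_B1 p_A1 / (p_B2) with p_i = y_i·P.
This yields a degree-2 equation in X; solving on (0,1), X = 0.417.

X = 0.417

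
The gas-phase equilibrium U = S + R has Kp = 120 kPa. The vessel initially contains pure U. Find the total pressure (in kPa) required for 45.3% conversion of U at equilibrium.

P = 465 kPa

Let X = conversion of U (basis 1 mol U); extent of reaction ξ = X.
Mole table: n_U = 1 − X; n_S = X; n_R = X.
Total moles n_T = 1 + X.
Kp = p_S p_R / (p_U) with p_i = (n_i/n_T)·P.
At X = 0.453: the mole-fraction product g(X) = Π y_i^ν_i = 0.2582. Since Kp = g(X)·P^{1}, P = (Kp/g)^(1/1) = (120/0.2582)^(1/1) = 465 kPa.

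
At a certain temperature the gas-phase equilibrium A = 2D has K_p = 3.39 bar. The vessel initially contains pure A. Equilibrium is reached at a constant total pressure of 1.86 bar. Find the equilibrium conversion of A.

X = 0.559

Let X = conversion of A (basis 1 mol A); extent of reaction ξ = X.
Mole table: n_A = 1 − X; n_D = 2X.
Summing: n_T = 1 + X.
Mole fractions y_i = n_i/n_T; K_p = p_D^2 / (p_A) with p_i = y_i·P.
Equating to 3.39 bar and solving on 0 < X < 1: X = 0.559.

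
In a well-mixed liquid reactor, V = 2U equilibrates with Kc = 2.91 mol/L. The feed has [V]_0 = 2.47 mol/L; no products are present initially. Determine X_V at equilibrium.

Let X = conversion of V; extent ξ = 2.47·X mol/L.
Concentrations: [V] = 2.47 − 2.47X; [U] = 4.94X.
Kc = [U]^2 / ([V]).
Solving Kc = 2.91 for X ∈ (0,1): X = 0.415.

X = 0.415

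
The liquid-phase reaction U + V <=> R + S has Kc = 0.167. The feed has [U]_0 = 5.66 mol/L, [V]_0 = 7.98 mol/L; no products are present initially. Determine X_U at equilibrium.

Let X = conversion of U; extent ξ = 5.66·X mol/L.
Concentrations: [U] = 5.66 − 5.66X; [V] = 7.98 − 5.66X; [R] = 5.66X; [S] = 5.66X.
Kc = [R] [S] / ([U] [V]).
Solving Kc = 0.167 for X ∈ (0,1): X = 0.342.

X = 0.342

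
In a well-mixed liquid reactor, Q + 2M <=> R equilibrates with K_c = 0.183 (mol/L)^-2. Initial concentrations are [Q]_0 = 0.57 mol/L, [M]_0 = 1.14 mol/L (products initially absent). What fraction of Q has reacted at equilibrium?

X = 0.147

Let X = conversion of Q; extent ξ = 0.57·X mol/L.
Concentrations: [Q] = 0.57 − 0.57X; [M] = 1.14 − 1.14X; [R] = 0.57X.
K_c = [R] / ([Q] [M]^2).
Setting equal to 0.183 and solving for X on (0,1) gives X = 0.147.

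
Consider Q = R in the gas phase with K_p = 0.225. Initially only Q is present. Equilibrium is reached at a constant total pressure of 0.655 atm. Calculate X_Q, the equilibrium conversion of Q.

X = 0.184

Let X = conversion of Q (basis 1 mol Q); extent of reaction ξ = X.
Mole table: n_Q = 1 − X; n_R = X.
Total moles n_T = 1 (Δν = 0, constant).
y_i = n_i/n_T, p_i = y_i·P. K_p = p_R / (p_Q).
Substituting and setting equal to 0.225 gives a polynomial in X; the root in (0,1) is X = 0.184.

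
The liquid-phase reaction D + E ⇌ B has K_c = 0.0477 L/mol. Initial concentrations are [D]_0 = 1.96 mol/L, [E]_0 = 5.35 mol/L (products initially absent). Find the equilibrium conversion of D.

Let X = conversion of D; extent ξ = 1.96·X mol/L.
Concentrations: [D] = 1.96 − 1.96X; [E] = 5.35 − 1.96X; [B] = 1.96X.
K_c = [B] / ([D] [E]).
Setting equal to 0.0477 and solving for X on (0,1) gives X = 0.192.

X = 0.192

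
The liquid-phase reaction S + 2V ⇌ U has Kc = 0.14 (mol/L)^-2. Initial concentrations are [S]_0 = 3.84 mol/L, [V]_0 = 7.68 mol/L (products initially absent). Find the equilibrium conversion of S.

Let X = conversion of S; extent ξ = 3.84·X mol/L.
Concentrations: [S] = 3.84 − 3.84X; [V] = 7.68 − 7.68X; [U] = 3.84X.
Kc = [U] / ([S] [V]^2).
This equals 0.14 at X = 0.586 (the root in 0 < X < 1).

X = 0.586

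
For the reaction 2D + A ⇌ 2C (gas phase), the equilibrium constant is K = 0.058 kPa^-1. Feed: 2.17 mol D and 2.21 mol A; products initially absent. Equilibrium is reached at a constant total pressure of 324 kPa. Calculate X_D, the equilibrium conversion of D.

Take 2.17 mol D as basis and let X be its fractional conversion, so ξ = 1.08X.
At extent ξ: n_D = 2.17 − 2.17X; n_A = 2.21 − 1.08X; n_C = 2.17X.
n_T = Σnᵢ = 4.38 − 1.08X.
y_i = n_i/n_T, p_i = y_i·P. K = p_C^2 / (p_D^2 p_A).
Equating to 0.058 kPa^-1 and solving on 0 < X < 1: X = 0.731.

X = 0.731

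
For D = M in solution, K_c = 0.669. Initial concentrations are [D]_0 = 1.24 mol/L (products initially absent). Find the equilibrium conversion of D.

Let X = conversion of D; extent ξ = 1.24·X mol/L.
Concentrations: [D] = 1.24 − 1.24X; [M] = 1.24X.
K_c = [M] / ([D]).
Setting equal to 0.669 and solving for X on (0,1) gives X = 0.401.

X = 0.401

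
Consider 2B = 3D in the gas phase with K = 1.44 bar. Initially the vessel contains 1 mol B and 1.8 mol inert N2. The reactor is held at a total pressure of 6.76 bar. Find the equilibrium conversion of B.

X = 0.406

Take 1 mol B as basis and let X be its fractional conversion, so ξ = 0.5X.
Mole table: n_B = 1 − X; n_D = 1.5X; n_I = 1.8 (inert).
n_T = Σnᵢ = 2.8 + 0.5X.
With p_i = (n_i/n_T)P, K = p_D^3 / (p_B^2).
This yields a degree-3 equation in X; solving on (0,1), X = 0.406.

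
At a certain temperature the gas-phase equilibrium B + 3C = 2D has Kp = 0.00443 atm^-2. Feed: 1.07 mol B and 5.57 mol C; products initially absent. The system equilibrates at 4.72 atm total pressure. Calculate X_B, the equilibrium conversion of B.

X = 0.230

Take 1.07 mol B as basis and let X be its fractional conversion, so ξ = 1.07X.
Species balance: n_B = 1.07 − 1.07X; n_C = 5.57 − 3.21X; n_D = 2.14X.
Total moles n_T = 6.64 − 2.14X.
y_i = n_i/n_T, p_i = y_i·P. Kp = p_D^2 / (p_B p_C^3).
This yields a degree-4 equation in X; solving on (0,1), X = 0.230.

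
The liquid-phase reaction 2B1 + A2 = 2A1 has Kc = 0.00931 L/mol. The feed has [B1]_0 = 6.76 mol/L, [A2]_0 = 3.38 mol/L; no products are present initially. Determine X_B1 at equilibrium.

Let X = conversion of B1; extent ξ = 6.76X/2 mol/L.
Concentrations: [B1] = 6.76 − 6.76X; [A2] = 3.38 − 3.38X; [A1] = 6.76X.
Kc = [A1]^2 / ([B1]^2 [A2]).
Equating to 0.00931 L/mol: the physical root is X = 0.141.

X = 0.141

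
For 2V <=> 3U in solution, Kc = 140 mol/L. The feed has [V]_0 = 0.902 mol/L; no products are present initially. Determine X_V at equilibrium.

Let X = conversion of V; extent ξ = 0.902X/2 mol/L.
Concentrations: [V] = 0.902 − 0.902X; [U] = 1.35X.
Kc = [U]^3 / ([V]^2).
Setting equal to 140 and solving for X on (0,1) gives X = 0.879.

X = 0.879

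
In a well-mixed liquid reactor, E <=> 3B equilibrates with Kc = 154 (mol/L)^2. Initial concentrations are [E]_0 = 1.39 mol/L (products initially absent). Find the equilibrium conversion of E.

X = 0.816

Let X = conversion of E; extent ξ = 1.39·X mol/L.
Concentrations: [E] = 1.39 − 1.39X; [B] = 4.17X.
Kc = [B]^3 / ([E]).
Setting equal to 154 and solving for X on (0,1) gives X = 0.816.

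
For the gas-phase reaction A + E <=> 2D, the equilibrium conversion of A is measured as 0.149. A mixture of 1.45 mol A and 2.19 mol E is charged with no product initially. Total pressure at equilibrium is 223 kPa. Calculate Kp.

Let X = conversion of A (basis 1.45 mol A); extent of reaction ξ = 1.45X.
Moles: n_A = 1.45 − 1.45X; n_E = 2.19 − 1.45X; n_D = 2.9X.
Total moles n_T = 3.64 (Δν = 0, constant).
At X = 0.149: n_A = 1.23, n_E = 1.97, n_D = 0.432, n_T = 3.64.
p_i = (n_i/n_T)·P. Kp = p_D^2 / (p_A p_E) = 0.0767.

Kp = 0.0767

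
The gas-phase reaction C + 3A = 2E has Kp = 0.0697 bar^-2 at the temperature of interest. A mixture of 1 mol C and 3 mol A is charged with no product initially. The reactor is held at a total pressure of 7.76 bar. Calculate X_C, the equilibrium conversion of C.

X = 0.477

Basis: 1 mol C initially; let X = conversion of C. Extent ξ = X.
At extent ξ: n_C = 1 − X; n_A = 3 − 3X; n_E = 2X.
Summing: n_T = 4 − 2X.
y_i = n_i/n_T, p_i = y_i·P. Kp = p_E^2 / (p_C p_A^3).
Equating to 0.0697 bar^-2 and solving on 0 < X < 1: X = 0.477.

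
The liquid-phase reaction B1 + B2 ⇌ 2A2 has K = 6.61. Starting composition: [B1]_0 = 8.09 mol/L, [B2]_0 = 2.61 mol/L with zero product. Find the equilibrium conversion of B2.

Let X = conversion of B2; extent ξ = 2.61·X mol/L.
Concentrations: [B1] = 8.09 − 2.61X; [B2] = 2.61 − 2.61X; [A2] = 5.22X.
K = [A2]^2 / ([B1] [B2]).
Solving K = 6.61 for X ∈ (0,1): X = 0.821.

X = 0.821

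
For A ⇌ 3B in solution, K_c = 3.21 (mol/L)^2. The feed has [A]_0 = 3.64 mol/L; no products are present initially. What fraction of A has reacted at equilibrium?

Let X = conversion of A; extent ξ = 3.64·X mol/L.
Concentrations: [A] = 3.64 − 3.64X; [B] = 10.9X.
K_c = [B]^3 / ([A]).
This equals 3.21 at X = 0.193 (the root in 0 < X < 1).

X = 0.193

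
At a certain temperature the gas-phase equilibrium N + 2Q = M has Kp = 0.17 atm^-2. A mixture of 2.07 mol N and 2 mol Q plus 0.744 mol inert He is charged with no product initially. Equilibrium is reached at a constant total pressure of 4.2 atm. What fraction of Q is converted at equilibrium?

Basis: 2 mol Q initially; let X = conversion of Q. Extent ξ = X.
At extent ξ: n_N = 2.07 − X; n_Q = 2 − 2X; n_M = X; n_I = 0.744 (inert).
Total moles n_T = 4.81 − 2X.
y_i = n_i/n_T, p_i = y_i·P. Kp = p_M / (p_N p_Q^2).
Setting this equal to 0.17 atm^-2 and taking the physical root (0 < X < 1) gives X = 0.421.

X = 0.421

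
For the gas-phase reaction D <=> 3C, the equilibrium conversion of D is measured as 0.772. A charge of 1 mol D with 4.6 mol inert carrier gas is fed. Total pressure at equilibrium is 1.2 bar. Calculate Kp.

Kp = 1.54 bar^2

Let X = conversion of D (basis 1 mol D); extent of reaction ξ = X.
Species balance: n_D = 1 − X; n_C = 3X; n_I = 4.6 (inert).
Summing: n_T = 5.6 + 2X.
At X = 0.772: n_D = 0.228, n_C = 2.32, n_T = 7.14.
p_i = (n_i/n_T)·P. Kp = p_C^3 / (p_D) = 1.54 bar^2.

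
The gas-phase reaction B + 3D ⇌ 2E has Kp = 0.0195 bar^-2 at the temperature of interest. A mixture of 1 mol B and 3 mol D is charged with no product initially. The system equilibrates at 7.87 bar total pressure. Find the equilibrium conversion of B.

Basis: 1 mol B initially; let X = conversion of B. Extent ξ = X.
Species balance: n_B = 1 − X; n_D = 3 − 3X; n_E = 2X.
Summing: n_T = 4 − 2X.
With p_i = (n_i/n_T)P, Kp = p_E^2 / (p_B p_D^3).
Substituting and setting equal to 0.0195 bar^-2 gives a polynomial in X; the root in (0,1) is X = 0.358.

X = 0.358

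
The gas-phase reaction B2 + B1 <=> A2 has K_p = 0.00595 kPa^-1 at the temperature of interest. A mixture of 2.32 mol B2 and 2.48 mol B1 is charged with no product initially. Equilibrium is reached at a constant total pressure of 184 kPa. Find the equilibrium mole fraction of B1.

y_B1 = 0.428

Basis: 2.32 mol B2 initially; let X = conversion of B2. Extent ξ = 2.32X.
Species balance: n_B2 = 2.32 − 2.32X; n_B1 = 2.48 − 2.32X; n_A2 = 2.32X.
n_T = Σnᵢ = 4.8 − 2.32X.
With p_i = (n_i/n_T)P, K_p = p_A2 / (p_B2 p_B1).
This yields a degree-2 equation in X; solving on (0,1), X = 0.319.
Then n_B1 = 1.74, n_T = 4.06, so y_B1 = 0.428.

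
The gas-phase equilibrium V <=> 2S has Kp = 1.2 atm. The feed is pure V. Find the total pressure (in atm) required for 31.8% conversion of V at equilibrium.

Basis: 1 mol V initially; let X = conversion of V. Extent ξ = X.
At extent ξ: n_V = 1 − X; n_S = 2X.
n_T = Σnᵢ = 1 + X.
Kp = p_S^2 / (p_V) with p_i = (n_i/n_T)·P.
At X = 0.318: the mole-fraction product g(X) = Π y_i^ν_i = 0.45. Since Kp = g(X)·P^{1}, P = (Kp/g)^(1/1) = (1.2/0.45)^(1/1) = 2.67 atm.

P = 2.67 atm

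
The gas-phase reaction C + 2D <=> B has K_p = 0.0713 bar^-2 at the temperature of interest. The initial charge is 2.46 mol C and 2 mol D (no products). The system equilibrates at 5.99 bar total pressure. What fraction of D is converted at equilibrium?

X = 0.467

Let X = conversion of D (basis 2 mol D); extent of reaction ξ = X.
Moles: n_C = 2.46 − X; n_D = 2 − 2X; n_B = X.
n_T = Σnᵢ = 4.46 − 2X.
With p_i = (n_i/n_T)P, K_p = p_B / (p_C p_D^2).
Setting this equal to 0.0713 bar^-2 and taking the physical root (0 < X < 1) gives X = 0.467.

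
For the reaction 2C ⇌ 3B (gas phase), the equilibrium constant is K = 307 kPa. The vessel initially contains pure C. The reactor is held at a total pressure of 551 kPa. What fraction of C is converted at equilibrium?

X = 0.410

Let X = conversion of C (basis 1 mol C); extent of reaction ξ = 0.5X.
Species balance: n_C = 1 − X; n_B = 1.5X.
Total moles n_T = 1 + 0.5X.
With p_i = (n_i/n_T)P, K = p_B^3 / (p_C^2).
Equating to 307 kPa and solving on 0 < X < 1: X = 0.410.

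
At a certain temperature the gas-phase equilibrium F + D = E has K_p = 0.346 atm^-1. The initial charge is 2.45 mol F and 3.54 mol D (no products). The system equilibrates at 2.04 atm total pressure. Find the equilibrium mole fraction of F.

y_F = 0.334

Basis: 2.45 mol F initially; let X = conversion of F. Extent ξ = 2.45X.
Species balance: n_F = 2.45 − 2.45X; n_D = 3.54 − 2.45X; n_E = 2.45X.
Total moles n_T = 5.99 − 2.45X.
Mole fractions y_i = n_i/n_T; K_p = p_E / (p_F p_D) with p_i = y_i·P.
Setting this equal to 0.346 atm^-1 and taking the physical root (0 < X < 1) gives X = 0.276.
Then n_F = 1.77, n_T = 5.31, so y_F = 0.334.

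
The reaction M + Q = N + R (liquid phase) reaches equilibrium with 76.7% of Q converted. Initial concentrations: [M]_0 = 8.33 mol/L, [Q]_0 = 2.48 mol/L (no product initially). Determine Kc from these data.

Let X = conversion of Q.
Concentrations: [M] = 8.33 − 2.48X; [Q] = 2.48 − 2.48X; [N] = 2.48X; [R] = 2.48X.
At X = 0.767: [M] = 6.43, [Q] = 0.578, [N] = 1.9, [R] = 1.9.
Kc = [N] [R] / ([M] [Q]) = 0.974.

Kc = 0.974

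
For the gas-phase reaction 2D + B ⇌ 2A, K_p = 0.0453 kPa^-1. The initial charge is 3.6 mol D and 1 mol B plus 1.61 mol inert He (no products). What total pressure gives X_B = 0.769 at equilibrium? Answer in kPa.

Take 1 mol B as basis and let X be its fractional conversion, so ξ = X.
Mole table: n_D = 3.6 − 2X; n_B = 1 − X; n_A = 2X; n_I = 1.61 (inert).
Summing: n_T = 6.21 − X.
K_p = p_A^2 / (p_D^2 p_B) with p_i = (n_i/n_T)·P.
At X = 0.769: the mole-fraction product g(X) = Π y_i^ν_i = 13.1. Since K_p = g(X)·P^{-1}, P = (g/K_p)^(1/1) = (13.1/0.0453)^(1/1) = 289 kPa.

P = 289 kPa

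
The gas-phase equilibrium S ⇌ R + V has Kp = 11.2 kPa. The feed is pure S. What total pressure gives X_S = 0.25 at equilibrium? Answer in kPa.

Take 1 mol S as basis and let X be its fractional conversion, so ξ = X.
Moles: n_S = 1 − X; n_R = X; n_V = X.
Summing: n_T = 1 + X.
Kp = p_R p_V / (p_S) with p_i = (n_i/n_T)·P.
At X = 0.25: the mole-fraction product g(X) = Π y_i^ν_i = 0.06667. Since Kp = g(X)·P^{1}, P = (Kp/g)^(1/1) = (11.2/0.06667)^(1/1) = 168 kPa.

P = 168 kPa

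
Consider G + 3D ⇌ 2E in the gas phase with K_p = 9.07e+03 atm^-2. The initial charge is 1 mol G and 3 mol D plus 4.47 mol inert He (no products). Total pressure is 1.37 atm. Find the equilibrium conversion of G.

X = 0.869

Basis: 1 mol G initially; let X = conversion of G. Extent ξ = X.
Mole table: n_G = 1 − X; n_D = 3 − 3X; n_E = 2X; n_I = 4.47 (inert).
n_T = Σnᵢ = 8.47 − 2X.
Mole fractions y_i = n_i/n_T; K_p = p_E^2 / (p_G p_D^3) with p_i = y_i·P.
Substituting and setting equal to 9.07e+03 atm^-2 gives a polynomial in X; the root in (0,1) is X = 0.869.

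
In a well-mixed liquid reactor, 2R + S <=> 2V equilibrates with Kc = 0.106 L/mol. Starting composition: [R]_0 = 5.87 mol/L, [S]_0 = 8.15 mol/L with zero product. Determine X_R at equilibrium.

X = 0.459

Let X = conversion of R; extent ξ = 5.87X/2 mol/L.
Concentrations: [R] = 5.87 − 5.87X; [S] = 8.15 − 2.94X; [V] = 5.87X.
Kc = [V]^2 / ([R]^2 [S]).
Solving Kc = 0.106 for X ∈ (0,1): X = 0.459.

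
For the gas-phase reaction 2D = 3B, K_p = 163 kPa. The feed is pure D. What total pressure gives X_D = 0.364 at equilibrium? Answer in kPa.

P = 479 kPa

Let X = conversion of D (basis 1 mol D); extent of reaction ξ = 0.5X.
At extent ξ: n_D = 1 − X; n_B = 1.5X.
Summing: n_T = 1 + 0.5X.
K_p = p_B^3 / (p_D^2) with p_i = (n_i/n_T)·P.
At X = 0.364: the mole-fraction product g(X) = Π y_i^ν_i = 0.3404. Since K_p = g(X)·P^{1}, P = (K_p/g)^(1/1) = (163/0.3404)^(1/1) = 479 kPa.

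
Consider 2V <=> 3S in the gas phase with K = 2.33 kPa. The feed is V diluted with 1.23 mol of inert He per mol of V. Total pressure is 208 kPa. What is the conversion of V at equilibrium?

X = 0.174

Basis: 1 mol V initially; let X = conversion of V. Extent ξ = 0.5X.
Moles: n_V = 1 − X; n_S = 1.5X; n_I = 1.23 (inert).
Summing: n_T = 2.23 + 0.5X.
Mole fractions y_i = n_i/n_T; K = p_S^3 / (p_V^2) with p_i = y_i·P.
Equating to 2.33 kPa and solving on 0 < X < 1: X = 0.174.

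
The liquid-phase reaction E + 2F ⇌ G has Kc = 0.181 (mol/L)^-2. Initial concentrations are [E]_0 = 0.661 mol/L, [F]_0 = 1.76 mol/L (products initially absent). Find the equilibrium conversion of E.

Let X = conversion of E; extent ξ = 0.661·X mol/L.
Concentrations: [E] = 0.661 − 0.661X; [F] = 1.76 − 1.32X; [G] = 0.661X.
Kc = [G] / ([E] [F]^2).
Setting equal to 0.181 and solving for X on (0,1) gives X = 0.265.

X = 0.265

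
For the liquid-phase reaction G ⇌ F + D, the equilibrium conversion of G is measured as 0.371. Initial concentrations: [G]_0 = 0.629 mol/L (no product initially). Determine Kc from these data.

Kc = 0.138 mol/L

Let X = conversion of G.
Concentrations: [G] = 0.629 − 0.629X; [F] = 0.629X; [D] = 0.629X.
At X = 0.371: [G] = 0.396, [F] = 0.233, [D] = 0.233.
Kc = [F] [D] / ([G]) = 0.138 mol/L.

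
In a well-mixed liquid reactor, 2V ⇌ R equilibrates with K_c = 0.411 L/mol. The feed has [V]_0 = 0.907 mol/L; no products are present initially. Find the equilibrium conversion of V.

X = 0.332

Let X = conversion of V; extent ξ = 0.907X/2 mol/L.
Concentrations: [V] = 0.907 − 0.907X; [R] = 0.454X.
K_c = [R] / ([V]^2).
Solving K_c = 0.411 for X ∈ (0,1): X = 0.332.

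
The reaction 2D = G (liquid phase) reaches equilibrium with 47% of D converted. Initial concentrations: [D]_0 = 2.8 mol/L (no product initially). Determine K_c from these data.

Let X = conversion of D.
Concentrations: [D] = 2.8 − 2.8X; [G] = 1.4X.
At X = 0.47: [D] = 1.48, [G] = 0.658.
K_c = [G] / ([D]^2) = 0.299 L/mol.

K_c = 0.299 L/mol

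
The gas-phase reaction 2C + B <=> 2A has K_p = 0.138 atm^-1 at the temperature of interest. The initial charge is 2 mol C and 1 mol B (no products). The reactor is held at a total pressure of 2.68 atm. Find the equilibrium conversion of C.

Let X = conversion of C (basis 2 mol C); extent of reaction ξ = X.
Species balance: n_C = 2 − 2X; n_B = 1 − X; n_A = 2X.
n_T = Σnᵢ = 3 − X.
Mole fractions y_i = n_i/n_T; K_p = p_A^2 / (p_C^2 p_B) with p_i = y_i·P.
Setting this equal to 0.138 atm^-1 and taking the physical root (0 < X < 1) gives X = 0.242.

X = 0.242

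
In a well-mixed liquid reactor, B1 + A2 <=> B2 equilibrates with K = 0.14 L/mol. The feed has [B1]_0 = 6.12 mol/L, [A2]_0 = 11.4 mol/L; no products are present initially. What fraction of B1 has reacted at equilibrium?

X = 0.533

Let X = conversion of B1; extent ξ = 6.12·X mol/L.
Concentrations: [B1] = 6.12 − 6.12X; [A2] = 11.4 − 6.12X; [B2] = 6.12X.
K = [B2] / ([B1] [A2]).
This equals 0.14 at X = 0.533 (the root in 0 < X < 1).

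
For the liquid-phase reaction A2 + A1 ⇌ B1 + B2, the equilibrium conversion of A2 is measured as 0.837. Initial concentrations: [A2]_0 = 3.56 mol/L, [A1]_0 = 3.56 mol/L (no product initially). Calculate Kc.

Let X = conversion of A2.
Concentrations: [A2] = 3.56 − 3.56X; [A1] = 3.56 − 3.56X; [B1] = 3.56X; [B2] = 3.56X.
At X = 0.837: [A2] = 0.58, [A1] = 0.58, [B1] = 2.98, [B2] = 2.98.
Kc = [B1] [B2] / ([A2] [A1]) = 26.4.

Kc = 26.4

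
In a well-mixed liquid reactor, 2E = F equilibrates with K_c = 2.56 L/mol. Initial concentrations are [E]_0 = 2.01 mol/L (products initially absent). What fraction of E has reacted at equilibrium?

Let X = conversion of E; extent ξ = 2.01X/2 mol/L.
Concentrations: [E] = 2.01 − 2.01X; [F] = 1X.
K_c = [F] / ([E]^2).
This equals 2.56 at X = 0.733 (the root in 0 < X < 1).

X = 0.733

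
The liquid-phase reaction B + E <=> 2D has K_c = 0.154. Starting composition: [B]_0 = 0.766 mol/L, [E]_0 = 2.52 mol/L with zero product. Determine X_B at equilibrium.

X = 0.287

Let X = conversion of B; extent ξ = 0.766·X mol/L.
Concentrations: [B] = 0.766 − 0.766X; [E] = 2.52 − 0.766X; [D] = 1.53X.
K_c = [D]^2 / ([B] [E]).
Solving K_c = 0.154 for X ∈ (0,1): X = 0.287.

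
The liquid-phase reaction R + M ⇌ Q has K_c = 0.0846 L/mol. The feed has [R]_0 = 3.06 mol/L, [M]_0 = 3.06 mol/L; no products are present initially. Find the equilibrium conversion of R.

X = 0.176

Let X = conversion of R; extent ξ = 3.06·X mol/L.
Concentrations: [R] = 3.06 − 3.06X; [M] = 3.06 − 3.06X; [Q] = 3.06X.
K_c = [Q] / ([R] [M]).
This equals 0.0846 at X = 0.176 (the root in 0 < X < 1).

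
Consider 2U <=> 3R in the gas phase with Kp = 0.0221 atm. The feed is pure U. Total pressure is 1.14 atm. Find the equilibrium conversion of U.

Basis: 1 mol U initially; let X = conversion of U. Extent ξ = 0.5X.
Moles: n_U = 1 − X; n_R = 1.5X.
n_T = Σnᵢ = 1 + 0.5X.
y_i = n_i/n_T, p_i = y_i·P. Kp = p_R^3 / (p_U^2).
Setting this equal to 0.0221 atm and taking the physical root (0 < X < 1) gives X = 0.163.

X = 0.163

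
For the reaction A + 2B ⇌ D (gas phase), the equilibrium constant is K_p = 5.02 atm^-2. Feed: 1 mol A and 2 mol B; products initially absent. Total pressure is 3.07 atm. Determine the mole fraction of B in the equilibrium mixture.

Basis: 1 mol A initially; let X = conversion of A. Extent ξ = X.
At extent ξ: n_A = 1 − X; n_B = 2 − 2X; n_D = X.
Summing: n_T = 3 − 2X.
Mole fractions y_i = n_i/n_T; K_p = p_D / (p_A p_B^2) with p_i = y_i·P.
Equating to 5.02 atm^-2 and solving on 0 < X < 1: X = 0.797.
Then n_B = 0.405, n_T = 1.41, so y_B = 0.288.

y_B = 0.288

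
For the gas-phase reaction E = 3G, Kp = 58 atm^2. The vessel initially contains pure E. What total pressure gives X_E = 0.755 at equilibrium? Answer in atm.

Basis: 1 mol E initially; let X = conversion of E. Extent ξ = X.
Mole table: n_E = 1 − X; n_G = 3X.
Total moles n_T = 1 + 2X.
Kp = p_G^3 / (p_E) with p_i = (n_i/n_T)·P.
At X = 0.755: the mole-fraction product g(X) = Π y_i^ν_i = 7.528. Since Kp = g(X)·P^{2}, P = (Kp/g)^(1/2) = (58/7.528)^(1/2) = 2.78 atm.

P = 2.78 atm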